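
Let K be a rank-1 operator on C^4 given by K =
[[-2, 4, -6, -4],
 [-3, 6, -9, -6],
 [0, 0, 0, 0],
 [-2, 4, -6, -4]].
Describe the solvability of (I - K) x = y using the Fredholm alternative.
(I - K) is invertible (det(I - K) = 1 ≠ 0), so for every y in C^4 the equation (I - K) x = y has a unique solution.

K has rank 1, so it is an outer product K = u v^T: every row of K is a multiple of one row vector. Reading off the entries, u = (-2, -3, 0, -2) and v = (1, -2, 3, 2) (row i of K equals u_i·v^T). A rank-one matrix u v^T satisfies K u = u (v·u) and kills the (3)-dimensional subspace v^⊥, so its characteristic polynomial is lambda^3 (lambda - v·u) with v·u = tr K = 0. Hence the eigenvalues of I - K are 1 (multiplicity 3) and 1 - (0) = 1, so det(I - K) = 1. (Direct check: I - K =
[[3, -4, 6, 4],
 [3, -5, 9, 6],
 [0, 0, 1, 0],
 [2, -4, 6, 5]]
has determinant 1.) The finite-dimensional Fredholm alternative says: either (I - K) is invertible, or ker(I - K) ≠ {0} and then range(I - K) = ker((I - K)^*)^⊥, with dim ker(I - K) = dim ker((I - K)^*). Since det(I - K) ≠ 0, 1 is not an eigenvalue of K and ker(I - K) = {0}, so we are in the first case: for every y there is a unique x = (I - K)^(-1) y. Explicitly, by the Sherman–Morrison formula, (I - u v^T)^(-1) = I + u v^T/(1 - v·u), i.e. (I - K)^(-1) = I + K.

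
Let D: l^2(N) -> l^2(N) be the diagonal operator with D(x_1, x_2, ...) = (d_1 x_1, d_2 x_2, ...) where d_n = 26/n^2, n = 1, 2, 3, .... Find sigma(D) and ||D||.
sigma(D) = {26/n^2 : n ≥ 1} ∪ {0}; ||D|| = 26

A bounded diagonal operator on l^2 with diagonal entries d_n has spectrum equal to the closure of {d_n : n ≥ 1}: every d_n is an eigenvalue (with eigenvector e_n), so {d_n} ⊂ sigma(D); the spectrum is closed, so its closure is too; and for lambda not in the closure, (D - lambda I) has bounded inverse (the diagonal entries 1/(d_n - lambda) are bounded). For our sequence d_n = 26/n^2, n = 1, 2, 3, ...:
  - {d_n} = {26/n^2 : n ≥ 1}; the only limit point is 0
  - closure = {26/n^2 : n ≥ 1} ∪ {0}
For the norm: a diagonal operator has ||D|| = sup_n |d_n|. Here d_n = 26/n^2 is positive and decreasing, so sup_n |d_n| = d_1 = 26. So ||D|| = 26.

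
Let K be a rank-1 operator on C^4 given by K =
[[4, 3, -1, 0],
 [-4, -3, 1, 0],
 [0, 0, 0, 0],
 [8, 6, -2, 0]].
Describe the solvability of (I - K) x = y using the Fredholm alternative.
(I - K) is singular (det(I - K) = 0, i.e. 1 ∈ sigma(K)). (I - K) x = y is solvable iff y ⊥ ker((I - K)^*) = span{(4, 3, -1, 0)}, i.e. iff 4y_1 + 3y_2 - y_3 = 0. When solvable, the solutions are x = y + c·(1, -1, 0, 2), c arbitrary (ker(I - K) = span{(1, -1, 0, 2)}, dimension 1).

K has rank 1, so it is an outer product K = u v^T: every row of K is a multiple of one row vector. Reading off the entries, u = (1, -1, 0, 2) and v = (4, 3, -1, 0) (row i of K equals u_i·v^T). A rank-one matrix u v^T satisfies K u = u (v·u) and kills the (3)-dimensional subspace v^⊥, so its characteristic polynomial is lambda^3 (lambda - v·u) with v·u = tr K = 1. Hence the eigenvalues of I - K are 1 (multiplicity 3) and 1 - (1) = 0, so det(I - K) = 0. (Direct check: I - K =
[[-3, -3, 1, 0],
 [4, 4, -1, 0],
 [0, 0, 1, 0],
 [-8, -6, 2, 1]]
has determinant 0.) So 1 is an eigenvalue of K and (I - K) is not invertible. The finite-dimensional Fredholm alternative says: either (I - K) is invertible, or ker(I - K) ≠ {0} and then range(I - K) = ker((I - K)^*)^⊥, with dim ker(I - K) = dim ker((I - K)^*). We are in the second case, so we need both kernels. Kernel of I - K: (I - K) u = u - u (v·u) = u - u = 0, so ker(I - K) = span{u} = span{(1, -1, 0, 2)} (it is exactly 1-dimensional because rank(I - K) = 3). Kernel of the adjoint: K is real, so (I - K)^* = I - K^T = I - v u^T, and (I - v u^T) v = v - v (u·v) = 0; hence ker((I - K)^*) = span{v} = span{(4, 3, -1, 0)}. Therefore (I - K) x = y is solvable iff <y, v> = 0, i.e. iff 4y_1 + 3y_2 - y_3 = 0. When this holds, K y = u (v·y) = 0, so (I - K) y = y and x = y is a particular solution; the full solution set is the line x = y + c·u = y + c·(1, -1, 0, 2), c ∈ C.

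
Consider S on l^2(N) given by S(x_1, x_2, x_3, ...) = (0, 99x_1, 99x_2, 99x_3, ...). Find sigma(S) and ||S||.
sigma(S) = closed disk {z in C : |z| ≤ 99}; ||S|| = 99

Note S = 99·U where U is the unit right shift (U x)_k = x_{k-1} (with x_0 := 0); so ||S|| = 99||U|| and sigma(S) = 99·sigma(U). ||S x||^2 = sum_{k≥1} |99x_k|^2 = 9801||x||^2, so ||S|| = 99 and sigma(S) ⊂ {|z| ≤ 99}. For any |lambda| < 99, the equation (S - lambda I) x = 0 forces x_1 = 0, then 99x_k = lambda x_{k+1} ⇒ x = 0, so S has no eigenvalues. But (S - lambda I) is not surjective for |lambda| < 99: solving (S - lambda I) x = e_1 would require x_n proportional to (lambda/99)^(-n), which is not in l^2. So every |lambda| < 99 lies in the residual spectrum. The boundary |lambda| = 99 is in the approximate point spectrum (the spectrum is closed). Hence sigma(S) is the closed disk of radius 99.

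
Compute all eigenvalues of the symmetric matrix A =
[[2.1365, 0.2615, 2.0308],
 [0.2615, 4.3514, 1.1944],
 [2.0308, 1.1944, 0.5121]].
sigma(A) ≈ {-1, 3, 5}

A is real symmetric, so its spectrum consists of real eigenvalues. Expanding the characteristic polynomial of the displayed matrix gives
  det(λ I - A) = p(λ) = λ^3 + (-7)λ^2 + (7)λ + (15).
Solving p(λ) = 0 yields eigenvalues ≈ -1, 3, 5. (A is shown rounded to 4 decimals, so these recover the underlying integer eigenvalues to within that precision.)
Verification: the trace of A = 7 equals the sum of eigenvalues 7, and det(A) ≈ -14.9993 matches the eigenvalue product -15.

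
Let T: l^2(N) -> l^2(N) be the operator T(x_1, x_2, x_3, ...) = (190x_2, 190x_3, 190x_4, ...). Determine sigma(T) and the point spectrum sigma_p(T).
sigma(T) = closed disk {z in C : |z| ≤ 190}; sigma_p(T) = open disk {z in C : |z| < 190}

Note T = 190·V where V is the unit left shift (V x)_k = x_{k+1}; so sigma(T) = 190·sigma(V) and ||T|| = 190||V||. ||T x||^2 = 36100sum_{k≥2} |x_k|^2 ≤ 36100||x||^2, with equality on {x : x_1 = 0}, so ||T|| = 190. For any lambda with |lambda| < 190, set r = lambda/190 (|r| < 1); the vector x = (1, r, r^2, ...) is in l^2 and satisfies T x = 190(r, r^2, ...) = lambda x, so lambda is an eigenvalue. On the boundary |lambda| = 190 the geometric series diverges, so no l^2 eigenvector exists, but these lambda lie in the approximate point spectrum. Hence sigma(T) is the closed disk of radius 190 and sigma_p(T) is the open disk.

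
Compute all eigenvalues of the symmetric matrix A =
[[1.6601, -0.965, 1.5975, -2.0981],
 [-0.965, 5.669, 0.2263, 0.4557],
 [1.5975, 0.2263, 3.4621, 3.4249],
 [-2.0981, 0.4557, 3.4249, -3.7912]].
sigma(A) ≈ {-6, 2, 5, 6}

A is real symmetric, so its spectrum consists of real eigenvalues. Expanding the characteristic polynomial of the displayed matrix gives
  det(λ I - A) = p(λ) = λ^4 + (-7)λ^3 + (-26)λ^2 + (252.0055)λ + (-360.0165).
Solving p(λ) = 0 yields eigenvalues ≈ -6, 2, 5, 6. (A is shown rounded to 4 decimals, so these recover the underlying integer eigenvalues to within that precision.)
Verification: the trace of A = 7 equals the sum of eigenvalues 7, and det(A) ≈ -360.0165 matches the eigenvalue product -360.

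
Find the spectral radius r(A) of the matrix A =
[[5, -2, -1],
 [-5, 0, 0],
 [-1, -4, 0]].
r(A) ≈ 6.2482

The eigenvalues of A are the roots of its characteristic polynomial. With M = A (coefficients from the trace, the sum of principal 2x2 minors, and det A):
  p(λ) = det(λ I - M) = λ^3 - 5λ^2 - 11λ + 20.
No integer candidate from the rational root theorem (±divisors of 20) is a root, so the roots are irrational. The cubic discriminant is Δ = 27349 > 0, so there are three distinct real roots. p(-3) = -19 and p(-2) = 14 have opposite signs, so a root lies in (-3, -2); Newton's method refines it to λ ≈ -2.5189. p(1) = 5 and p(2) = -14 have opposite signs, so a root lies in (1, 2); Newton's method refines it to λ ≈ 1.2707. p(6) = -10 and p(7) = 41 have opposite signs, so a root lies in (6, 7); Newton's method refines it to λ ≈ 6.2482. Check (Vieta): the three roots sum to 5, matching tr M = 5.
Thus the eigenvalues (to 4 decimals) are -2.5189 (modulus 2.5189); 1.2707 (modulus 1.2707); 6.2482 (modulus 6.2482). The spectral radius is the largest modulus: r(A) ≈ 6.2482. (Cross-check: r(A) ≤ ||A||_2 ≈ 7.2568; equality holds whenever A is normal, though it can also hold for some non-normal A.)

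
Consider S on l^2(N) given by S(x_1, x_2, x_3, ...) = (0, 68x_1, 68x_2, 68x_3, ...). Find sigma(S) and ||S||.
sigma(S) = closed disk {z in C : |z| ≤ 68}; ||S|| = 68

Note S = 68·U where U is the unit right shift (U x)_k = x_{k-1} (with x_0 := 0); so ||S|| = 68||U|| and sigma(S) = 68·sigma(U). ||S x||^2 = sum_{k≥1} |68x_k|^2 = 4624||x||^2, so ||S|| = 68 and sigma(S) ⊂ {|z| ≤ 68}. For any |lambda| < 68, the equation (S - lambda I) x = 0 forces x_1 = 0, then 68x_k = lambda x_{k+1} ⇒ x = 0, so S has no eigenvalues. But (S - lambda I) is not surjective for |lambda| < 68: solving (S - lambda I) x = e_1 would require x_n proportional to (lambda/68)^(-n), which is not in l^2. So every |lambda| < 68 lies in the residual spectrum. The boundary |lambda| = 68 is in the approximate point spectrum (the spectrum is closed). Hence sigma(S) is the closed disk of radius 68.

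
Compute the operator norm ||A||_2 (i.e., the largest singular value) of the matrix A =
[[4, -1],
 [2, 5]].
||A||_2 = sqrt((46 + sqrt(180))/2) ≈ 5.4505 (= sqrt(largest eigenvalue of A^T A))

||A||_2 = sigma_max(A) = sqrt(lambda_max(A^T A)). Form the symmetric matrix M = A^T A =
[[20, 6],
 [6, 26]].
Its characteristic polynomial (trace, determinant of M give the coefficients) is
  p(λ) = det(λ I - M) = λ^2 - 46λ + 484.
For λ^2 - 46λ + 484 the discriminant is 180. It is nonnegative but not a perfect square, so the roots are real and irrational: λ = (46 ± sqrt(180))/2 ≈ 29.7082, 16.2918.
So the eigenvalues of A^T A are ≈ 16.2918, 29.7082 (all ≥ 0, as they must be for A^T A). The largest is λ_max = (46 + sqrt(180))/2 ≈ 29.7082, hence ||A||_2 = sqrt(λ_max) = sqrt((46 + sqrt(180))/2) ≈ 5.4505.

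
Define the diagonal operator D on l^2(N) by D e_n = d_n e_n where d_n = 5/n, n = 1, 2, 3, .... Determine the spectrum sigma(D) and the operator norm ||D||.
sigma(D) = {5/n : n ≥ 1} ∪ {0}; ||D|| = 5

A bounded diagonal operator on l^2 with diagonal entries d_n has spectrum equal to the closure of {d_n : n ≥ 1}: every d_n is an eigenvalue (with eigenvector e_n), so {d_n} ⊂ sigma(D); the spectrum is closed, so its closure is too; and for lambda not in the closure, (D - lambda I) has bounded inverse (the diagonal entries 1/(d_n - lambda) are bounded). For our sequence d_n = 5/n, n = 1, 2, 3, ...:
  - {d_n} = {5/n : n ≥ 1}; the only limit point is 0
  - closure = {5/n : n ≥ 1} ∪ {0}
For the norm: a diagonal operator has ||D|| = sup_n |d_n|. Here d_n = 5/n is positive and decreasing, so sup_n |d_n| = d_1 = 5. So ||D|| = 5.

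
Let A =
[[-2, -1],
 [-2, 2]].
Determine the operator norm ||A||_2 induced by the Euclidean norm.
||A||_2 = 3 (= sqrt(largest eigenvalue of A^T A))

||A||_2 = sigma_max(A) = sqrt(lambda_max(A^T A)). Form the symmetric matrix M = A^T A =
[[8, -2],
 [-2, 5]].
Its characteristic polynomial (trace, determinant of M give the coefficients) is
  p(λ) = det(λ I - M) = λ^2 - 13λ + 36.
For λ^2 - 13λ + 36 the discriminant is 25. It is a perfect square (5^2), so the roots are rational: λ = (13 ± 5)/2 = 9, 4.
So the eigenvalues of A^T A are ≈ 4, 9 (all ≥ 0, as they must be for A^T A). The largest is λ_max = 9, hence ||A||_2 = sqrt(λ_max) = 3.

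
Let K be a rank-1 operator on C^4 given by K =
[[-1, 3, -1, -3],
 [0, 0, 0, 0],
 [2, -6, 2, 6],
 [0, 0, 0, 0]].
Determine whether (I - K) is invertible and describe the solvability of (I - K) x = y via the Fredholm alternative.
(I - K) is singular (det(I - K) = 0, i.e. 1 ∈ sigma(K)). (I - K) x = y is solvable iff y ⊥ ker((I - K)^*) = span{(-1, 3, -1, -3)}, i.e. iff -y_1 + 3y_2 - y_3 - 3y_4 = 0. When solvable, the solutions are x = y + c·(1, 0, -2, 0), c arbitrary (ker(I - K) = span{(1, 0, -2, 0)}, dimension 1).

K has rank 1, so it is an outer product K = u v^T: every row of K is a multiple of one row vector. Reading off the entries, u = (1, 0, -2, 0) and v = (-1, 3, -1, -3) (row i of K equals u_i·v^T). A rank-one matrix u v^T satisfies K u = u (v·u) and kills the (3)-dimensional subspace v^⊥, so its characteristic polynomial is lambda^3 (lambda - v·u) with v·u = tr K = 1. Hence the eigenvalues of I - K are 1 (multiplicity 3) and 1 - (1) = 0, so det(I - K) = 0. (Direct check: I - K =
[[2, -3, 1, 3],
 [0, 1, 0, 0],
 [-2, 6, -1, -6],
 [0, 0, 0, 1]]
has determinant 0.) So 1 is an eigenvalue of K and (I - K) is not invertible. The finite-dimensional Fredholm alternative says: either (I - K) is invertible, or ker(I - K) ≠ {0} and then range(I - K) = ker((I - K)^*)^⊥, with dim ker(I - K) = dim ker((I - K)^*). We are in the second case, so we need both kernels. Kernel of I - K: (I - K) u = u - u (v·u) = u - u = 0, so ker(I - K) = span{u} = span{(1, 0, -2, 0)} (it is exactly 1-dimensional because rank(I - K) = 3). Kernel of the adjoint: K is real, so (I - K)^* = I - K^T = I - v u^T, and (I - v u^T) v = v - v (u·v) = 0; hence ker((I - K)^*) = span{v} = span{(-1, 3, -1, -3)}. Therefore (I - K) x = y is solvable iff <y, v> = 0, i.e. iff -y_1 + 3y_2 - y_3 - 3y_4 = 0. When this holds, K y = u (v·y) = 0, so (I - K) y = y and x = y is a particular solution; the full solution set is the line x = y + c·u = y + c·(1, 0, -2, 0), c ∈ C.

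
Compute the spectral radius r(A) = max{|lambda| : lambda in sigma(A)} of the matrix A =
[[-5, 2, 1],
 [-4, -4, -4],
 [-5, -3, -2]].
r(A) ≈ 6.9169

The eigenvalues of A are the roots of its characteristic polynomial. With M = A (coefficients from the trace, the sum of principal 2x2 minors, and det A):
  p(λ) = det(λ I - M) = λ^3 + 11λ^2 + 39λ - 36.
No integer candidate from the rational root theorem (±divisors of 36) is a root, so the roots are irrational. The cubic discriminant is Δ = -174555 < 0, so there is one real root and a complex-conjugate pair. p(0) = -36 and p(1) = 15 have opposite signs, so a root lies in (0, 1); Newton's method refines it to λ ≈ 0.7525. Dividing out (λ - (0.7525)) leaves approximately λ^2 + 11.7525λ + 47.8432. For λ^2 + 11.7525λ + 47.8432 the discriminant is -53.2526. It is negative, so the remaining roots are the complex-conjugate pair λ ≈ -5.8762 ± 3.6487i. Their product equals the constant term, so |λ|^2 ≈ 47.8432 and |λ| ≈ 6.9169.
Thus the eigenvalues (to 4 decimals) are 0.7525 (modulus 0.7525); -5.8762 ± 3.6487i (modulus 6.9169). The spectral radius is the largest modulus: r(A) ≈ 6.9169. (Cross-check: r(A) ≤ ||A||_2 ≈ 9.4052; equality holds whenever A is normal, though it can also hold for some non-normal A.)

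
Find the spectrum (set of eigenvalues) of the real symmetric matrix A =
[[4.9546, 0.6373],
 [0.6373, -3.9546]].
sigma(A) ≈ {-4, 5}

A is real symmetric, so its spectrum consists of real eigenvalues. Expanding the characteristic polynomial of the displayed matrix gives
  det(λ I - A) = p(λ) = λ^2 + (-1)λ + (-20).
Solving p(λ) = 0 yields eigenvalues ≈ -4, 5. (A is shown rounded to 4 decimals, so these recover the underlying integer eigenvalues to within that precision.)
Verification: the trace of A = 1 equals the sum of eigenvalues 1, and det(A) ≈ -19.9996 matches the eigenvalue product -20.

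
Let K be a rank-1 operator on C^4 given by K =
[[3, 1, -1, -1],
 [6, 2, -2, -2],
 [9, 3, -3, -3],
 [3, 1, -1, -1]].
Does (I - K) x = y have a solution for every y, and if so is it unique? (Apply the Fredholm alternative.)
(I - K) is singular (det(I - K) = 0, i.e. 1 ∈ sigma(K)). (I - K) x = y is solvable iff y ⊥ ker((I - K)^*) = span{(3, 1, -1, -1)}, i.e. iff 3y_1 + y_2 - y_3 - y_4 = 0. When solvable, the solutions are x = y + c·(1, 2, 3, 1), c arbitrary (ker(I - K) = span{(1, 2, 3, 1)}, dimension 1).

K has rank 1, so it is an outer product K = u v^T: every row of K is a multiple of one row vector. Reading off the entries, u = (1, 2, 3, 1) and v = (3, 1, -1, -1) (row i of K equals u_i·v^T). A rank-one matrix u v^T satisfies K u = u (v·u) and kills the (3)-dimensional subspace v^⊥, so its characteristic polynomial is lambda^3 (lambda - v·u) with v·u = tr K = 1. Hence the eigenvalues of I - K are 1 (multiplicity 3) and 1 - (1) = 0, so det(I - K) = 0. (Direct check: I - K =
[[-2, -1, 1, 1],
 [-6, -1, 2, 2],
 [-9, -3, 4, 3],
 [-3, -1, 1, 2]]
has determinant 0.) So 1 is an eigenvalue of K and (I - K) is not invertible. The finite-dimensional Fredholm alternative says: either (I - K) is invertible, or ker(I - K) ≠ {0} and then range(I - K) = ker((I - K)^*)^⊥, with dim ker(I - K) = dim ker((I - K)^*). We are in the second case, so we need both kernels. Kernel of I - K: (I - K) u = u - u (v·u) = u - u = 0, so ker(I - K) = span{u} = span{(1, 2, 3, 1)} (it is exactly 1-dimensional because rank(I - K) = 3). Kernel of the adjoint: K is real, so (I - K)^* = I - K^T = I - v u^T, and (I - v u^T) v = v - v (u·v) = 0; hence ker((I - K)^*) = span{v} = span{(3, 1, -1, -1)}. Therefore (I - K) x = y is solvable iff <y, v> = 0, i.e. iff 3y_1 + y_2 - y_3 - y_4 = 0. When this holds, K y = u (v·y) = 0, so (I - K) y = y and x = y is a particular solution; the full solution set is the line x = y + c·u = y + c·(1, 2, 3, 1), c ∈ C.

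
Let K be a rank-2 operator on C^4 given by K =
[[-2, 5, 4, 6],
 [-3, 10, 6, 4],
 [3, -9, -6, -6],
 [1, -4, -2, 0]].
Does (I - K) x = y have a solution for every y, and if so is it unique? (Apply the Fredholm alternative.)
(I - K) is invertible (det(I - K) = -14 ≠ 0), so for every y in C^4 the equation (I - K) x = y has a unique solution.

K has rank 2 and factors as K = U V^T = u1 v1^T + u2 v2^T with u1 = (1, -1, 0, 1), v1 = (0, -1, 0, 2), u2 = (-2, -3, 3, 1), v2 = (1, -3, -2, -2) (multiplying out reproduces the displayed K). The nonzero eigenvalues of U V^T coincide with those of the 2 x 2 matrix G = V^T U = [[v1·u1, v1·u2], [v2·u1, v2·u2]] = [[3, 5], [2, -1]], and by the Sylvester determinant identity det(I_4 - U V^T) = det(I_2 - V^T U) = det([[-2, -5], [-2, 2]]) = (-2)(2) - (-5)(-2) = -14. (Direct check: I - K =
[[3, -5, -4, -6],
 [3, -9, -6, -4],
 [-3, 9, 7, 6],
 [-1, 4, 2, 1]]
has determinant -14.) The finite-dimensional Fredholm alternative says: either (I - K) is invertible, or ker(I - K) ≠ {0} and then range(I - K) = ker((I - K)^*)^⊥, with dim ker(I - K) = dim ker((I - K)^*). Since det(I - K) ≠ 0, 1 is not an eigenvalue of K and ker(I - K) = {0}, so we are in the first case: for every y there is a unique x = (I - K)^(-1) y. (Explicitly, by the Woodbury identity, (I - U V^T)^(-1) = I + U (I_2 - G)^(-1) V^T.)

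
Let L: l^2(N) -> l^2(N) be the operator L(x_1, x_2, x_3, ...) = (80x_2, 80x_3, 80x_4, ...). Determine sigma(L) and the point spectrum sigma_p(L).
sigma(L) = closed disk {z in C : |z| ≤ 80}; sigma_p(L) = open disk {z in C : |z| < 80}

Note L = 80·V where V is the unit left shift (V x)_k = x_{k+1}; so sigma(L) = 80·sigma(V) and ||L|| = 80||V||. ||L x||^2 = 6400sum_{k≥2} |x_k|^2 ≤ 6400||x||^2, with equality on {x : x_1 = 0}, so ||L|| = 80. For any lambda with |lambda| < 80, set r = lambda/80 (|r| < 1); the vector x = (1, r, r^2, ...) is in l^2 and satisfies L x = 80(r, r^2, ...) = lambda x, so lambda is an eigenvalue. On the boundary |lambda| = 80 the geometric series diverges, so no l^2 eigenvector exists, but these lambda lie in the approximate point spectrum. Hence sigma(L) is the closed disk of radius 80 and sigma_p(L) is the open disk.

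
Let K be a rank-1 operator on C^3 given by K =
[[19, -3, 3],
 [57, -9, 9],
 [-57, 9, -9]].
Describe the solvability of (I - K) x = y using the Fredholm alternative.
(I - K) is singular (det(I - K) = 0, i.e. 1 ∈ sigma(K)). (I - K) x = y is solvable iff y ⊥ ker((I - K)^*) = span{(19, -3, 3)}, i.e. iff 19y_1 - 3y_2 + 3y_3 = 0. When solvable, the solutions are x = y + c·(1, 3, -3), c arbitrary (ker(I - K) = span{(1, 3, -3)}, dimension 1).

K has rank 1, so it is an outer product K = u v^T: every row of K is a multiple of one row vector. Reading off the entries, u = (1, 3, -3) and v = (19, -3, 3) (row i of K equals u_i·v^T). A rank-one matrix u v^T satisfies K u = u (v·u) and kills the (2)-dimensional subspace v^⊥, so its characteristic polynomial is lambda^2 (lambda - v·u) with v·u = tr K = 1. Hence the eigenvalues of I - K are 1 (multiplicity 2) and 1 - (1) = 0, so det(I - K) = 0. (Direct check: I - K =
[[-18, 3, -3],
 [-57, 10, -9],
 [57, -9, 10]]
has determinant 0.) So 1 is an eigenvalue of K and (I - K) is not invertible. The finite-dimensional Fredholm alternative says: either (I - K) is invertible, or ker(I - K) ≠ {0} and then range(I - K) = ker((I - K)^*)^⊥, with dim ker(I - K) = dim ker((I - K)^*). We are in the second case, so we need both kernels. Kernel of I - K: (I - K) u = u - u (v·u) = u - u = 0, so ker(I - K) = span{u} = span{(1, 3, -3)} (it is exactly 1-dimensional because rank(I - K) = 2). Kernel of the adjoint: K is real, so (I - K)^* = I - K^T = I - v u^T, and (I - v u^T) v = v - v (u·v) = 0; hence ker((I - K)^*) = span{v} = span{(19, -3, 3)}. Therefore (I - K) x = y is solvable iff <y, v> = 0, i.e. iff 19y_1 - 3y_2 + 3y_3 = 0. When this holds, K y = u (v·y) = 0, so (I - K) y = y and x = y is a particular solution; the full solution set is the line x = y + c·u = y + c·(1, 3, -3), c ∈ C.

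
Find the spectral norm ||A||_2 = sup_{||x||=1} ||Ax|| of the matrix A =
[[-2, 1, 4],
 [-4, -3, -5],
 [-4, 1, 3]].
||A||_2 ≈ 7.7559 (= sqrt(largest eigenvalue of A^T A))

||A||_2 = sigma_max(A) = sqrt(lambda_max(A^T A)). Form the symmetric matrix M = A^T A =
[[36, 6, 0],
 [6, 11, 22],
 [0, 22, 50]].
Its characteristic polynomial (trace, sum of principal 2x2 minors, determinant of M give the coefficients) is
  p(λ) = det(λ I - M) = λ^3 - 97λ^2 + 2226λ - 576.
No integer candidate from the rational root theorem (±divisors of 576) is a root, so the roots are irrational. The cubic discriminant is Δ = 2629236132 > 0, so there are three distinct real roots. p(0) = -576 and p(1) = 1554 have opposite signs, so a root lies in (0, 1); Newton's method refines it to λ ≈ 0.2617. p(36) = 504 and p(37) = -354 have opposite signs, so a root lies in (36, 37); Newton's method refines it to λ ≈ 36.5838. p(60) = -216 and p(61) = 1254 have opposite signs, so a root lies in (60, 61); Newton's method refines it to λ ≈ 60.1544. Check (Vieta): the three roots sum to 97, matching tr M = 97.
So the eigenvalues of A^T A are ≈ 0.2617, 36.5838, 60.1544 (all ≥ 0, as they must be for A^T A). The largest is λ_max ≈ 60.1544, hence ||A||_2 = sqrt(λ_max) ≈ 7.7559.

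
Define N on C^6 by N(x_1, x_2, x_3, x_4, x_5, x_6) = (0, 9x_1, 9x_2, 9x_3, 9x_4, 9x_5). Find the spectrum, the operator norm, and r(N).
sigma(N) = {0}; ||N|| = 9; r(N) = 0. (N is nilpotent with N^6 = 0.)

On C^6, N is a strictly lower-triangular matrix with 9 on the subdiagonal and zeros elsewhere, so its characteristic polynomial is lambda^6 and every eigenvalue is 0: sigma(N) = {0}. For the operator norm, N e_i = 9e_{i+1} for i = 1, ..., 5 and N e_6 = 0, so the singular values of N are 9 (with multiplicity 5) and 0; hence ||N|| = 9. The spectral radius r(N) = max|lambda| = 0. Note ||N|| > r(N) — characteristic of non-normal nilpotent operators. Indeed N^6 = 0.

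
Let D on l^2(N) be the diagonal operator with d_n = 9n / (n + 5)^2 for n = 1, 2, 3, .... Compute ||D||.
||D|| = 9/20 (attained at n = 5)

For D diagonal, ||D|| = sup_n |d_n|. Treat f(x) = 9x / (x + 5)^2 for real x > 0. By the quotient rule, f'(x) = 9(5 - x)/(x + 5)^3, which is positive for x < 5 and negative for x > 5. So f has a unique maximum at x = 5, and since 5 is a positive integer, the supremum over n ≥ 1 is attained at n = 5: d_5 = 9·5/(5 + 5)^2 = 9·5/100 = 9/20. Hence ||D|| = 9/20.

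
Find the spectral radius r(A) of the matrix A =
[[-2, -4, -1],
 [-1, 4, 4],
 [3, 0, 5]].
r(A) ≈ 5.6173

The eigenvalues of A are the roots of its characteristic polynomial. With M = A (coefficients from the trace, the sum of principal 2x2 minors, and det A):
  p(λ) = det(λ I - M) = λ^3 - 7λ^2 + λ + 96.
No integer candidate from the rational root theorem (±divisors of 96) is a root, so the roots are irrational. The cubic discriminant is Δ = -129171 < 0, so there is one real root and a complex-conjugate pair. p(-4) = -84 and p(-3) = 3 have opposite signs, so a root lies in (-4, -3); Newton's method refines it to λ ≈ -3.0424. Dividing out (λ - (-3.0424)) leaves approximately λ^2 - 10.0424λ + 31.5536. For λ^2 - 10.0424λ + 31.5536 the discriminant is -25.3636. It is negative, so the remaining roots are the complex-conjugate pair λ ≈ 5.0212 ± 2.5181i. Their product equals the constant term, so |λ|^2 ≈ 31.5536 and |λ| ≈ 5.6173.
Thus the eigenvalues (to 4 decimals) are -3.0424 (modulus 3.0424); 5.0212 ± 2.5181i (modulus 5.6173). The spectral radius is the largest modulus: r(A) ≈ 5.6173. (Cross-check: r(A) ≤ ||A||_2 ≈ 7.8156; equality holds whenever A is normal, though it can also hold for some non-normal A.)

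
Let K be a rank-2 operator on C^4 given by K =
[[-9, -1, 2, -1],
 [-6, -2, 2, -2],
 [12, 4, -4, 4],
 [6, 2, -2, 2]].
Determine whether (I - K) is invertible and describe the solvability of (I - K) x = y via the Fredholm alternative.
(I - K) is invertible (det(I - K) = 26 ≠ 0), so for every y in C^4 the equation (I - K) x = y has a unique solution.

K has rank 2 and factors as K = U V^T = u1 v1^T + u2 v2^T with u1 = (-1, -1, 2, 1), v1 = (3, 3, -2, 3), u2 = (-2, -1, 2, 1), v2 = (3, -1, 0, -1) (multiplying out reproduces the displayed K). The nonzero eigenvalues of U V^T coincide with those of the 2 x 2 matrix G = V^T U = [[v1·u1, v1·u2], [v2·u1, v2·u2]] = [[-7, -10], [-3, -6]], and by the Sylvester determinant identity det(I_4 - U V^T) = det(I_2 - V^T U) = det([[8, 10], [3, 7]]) = (8)(7) - (10)(3) = 26. (Direct check: I - K =
[[10, 1, -2, 1],
 [6, 3, -2, 2],
 [-12, -4, 5, -4],
 [-6, -2, 2, -1]]
has determinant 26.) The finite-dimensional Fredholm alternative says: either (I - K) is invertible, or ker(I - K) ≠ {0} and then range(I - K) = ker((I - K)^*)^⊥, with dim ker(I - K) = dim ker((I - K)^*). Since det(I - K) ≠ 0, 1 is not an eigenvalue of K and ker(I - K) = {0}, so we are in the first case: for every y there is a unique x = (I - K)^(-1) y. (Explicitly, by the Woodbury identity, (I - U V^T)^(-1) = I + U (I_2 - G)^(-1) V^T.)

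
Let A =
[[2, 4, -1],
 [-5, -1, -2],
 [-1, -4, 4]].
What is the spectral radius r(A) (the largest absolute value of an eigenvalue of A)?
r(A) ≈ 4.3783

The eigenvalues of A are the roots of its characteristic polynomial. With M = A (coefficients from the trace, the sum of principal 2x2 minors, and det A):
  p(λ) = det(λ I - M) = λ^3 - 5λ^2 + 13λ - 45.
No integer candidate from the rational root theorem (±divisors of 45) is a root, so the roots are irrational. The cubic discriminant is Δ = -29088 < 0, so there is one real root and a complex-conjugate pair. p(4) = -9 and p(5) = 20 have opposite signs, so a root lies in (4, 5); Newton's method refines it to λ ≈ 4.3783. Dividing out (λ - (4.3783)) leaves approximately λ^2 - 0.6217λ + 10.278. For λ^2 - 0.6217λ + 10.278 the discriminant is -40.7254. It is negative, so the remaining roots are the complex-conjugate pair λ ≈ 0.3109 ± 3.1908i. Their product equals the constant term, so |λ|^2 ≈ 10.278 and |λ| ≈ 3.2059.
Thus the eigenvalues (to 4 decimals) are 4.3783 (modulus 4.3783); 0.3109 ± 3.1908i (modulus 3.2059). The spectral radius is the largest modulus: r(A) ≈ 4.3783. (Cross-check: r(A) ≤ ||A||_2 ≈ 7.2716; equality holds whenever A is normal, though it can also hold for some non-normal A.)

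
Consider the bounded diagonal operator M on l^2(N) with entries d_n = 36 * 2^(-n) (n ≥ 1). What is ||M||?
||M|| = 18 (attained at n = 1)

For M diagonal, ||M|| = sup_n |d_n|. The sequence d_n = 36 * 2^(-n) is positive and strictly decreasing (ratio 2^(-1) < 1), so the supremum is d_1 = 36/2 = 18. Hence ||M|| = 18.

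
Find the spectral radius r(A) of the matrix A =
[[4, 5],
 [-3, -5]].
r(A) = (1 + sqrt(21))/2 ≈ 2.7913

The eigenvalues of A are the roots of its characteristic polynomial. With M = A (coefficients from the trace and determinant):
  p(λ) = det(λ I - M) = λ^2 + λ - 5.
For λ^2 + λ - 5 the discriminant is 21. It is nonnegative but not a perfect square, so the roots are real and irrational: λ = (-1 ± sqrt(21))/2 ≈ 1.7913, -2.7913.
Thus the eigenvalues (to 4 decimals) are 1.7913 (modulus 1.7913); -2.7913 (modulus 2.7913). The spectral radius is the largest modulus: r(A) = (1 + sqrt(21))/2 ≈ 2.7913. (Cross-check: r(A) ≤ ||A||_2 ≈ 8.6409; equality holds whenever A is normal, though it can also hold for some non-normal A.)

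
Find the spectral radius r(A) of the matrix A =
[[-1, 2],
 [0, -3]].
r(A) = 3

The eigenvalues of A are the roots of its characteristic polynomial. With M = A (coefficients from the trace and determinant):
  p(λ) = det(λ I - M) = λ^2 + 4λ + 3.
For λ^2 + 4λ + 3 the discriminant is 4. It is a perfect square (2^2), so the roots are rational: λ = (-4 ± 2)/2 = -1, -3.
Thus the eigenvalues (to 4 decimals) are -1 (modulus 1); -3 (modulus 3). The spectral radius is the largest modulus: r(A) = 3. (Cross-check: r(A) ≤ ||A||_2 ≈ 3.6503; equality holds whenever A is normal, though it can also hold for some non-normal A.)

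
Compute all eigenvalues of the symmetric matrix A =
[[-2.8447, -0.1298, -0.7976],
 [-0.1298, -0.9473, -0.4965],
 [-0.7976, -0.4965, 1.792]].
sigma(A) ≈ {-3, -1, 2}

A is real symmetric, so its spectrum consists of real eigenvalues. Expanding the characteristic polynomial of the displayed matrix gives
  det(λ I - A) = p(λ) = λ^3 + (2)λ^2 + (-5)λ + (-6).
Solving p(λ) = 0 yields eigenvalues ≈ -3, -1, 2. (A is shown rounded to 4 decimals, so these recover the underlying integer eigenvalues to within that precision.)
Verification: the trace of A = -2 equals the sum of eigenvalues -2, and det(A) ≈ 6.0000 matches the eigenvalue product 6.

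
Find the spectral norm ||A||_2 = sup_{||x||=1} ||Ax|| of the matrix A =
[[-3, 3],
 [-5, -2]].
||A||_2 = sqrt((47 + sqrt(445))/2) ≈ 5.835 (= sqrt(largest eigenvalue of A^T A))

||A||_2 = sigma_max(A) = sqrt(lambda_max(A^T A)). Form the symmetric matrix M = A^T A =
[[34, 1],
 [1, 13]].
Its characteristic polynomial (trace, determinant of M give the coefficients) is
  p(λ) = det(λ I - M) = λ^2 - 47λ + 441.
For λ^2 - 47λ + 441 the discriminant is 445. It is nonnegative but not a perfect square, so the roots are real and irrational: λ = (47 ± sqrt(445))/2 ≈ 34.0475, 12.9525.
So the eigenvalues of A^T A are ≈ 12.9525, 34.0475 (all ≥ 0, as they must be for A^T A). The largest is λ_max = (47 + sqrt(445))/2 ≈ 34.0475, hence ||A||_2 = sqrt(λ_max) = sqrt((47 + sqrt(445))/2) ≈ 5.835.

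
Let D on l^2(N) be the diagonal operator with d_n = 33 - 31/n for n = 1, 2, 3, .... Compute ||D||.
||D|| = 33

For a diagonal operator on l^2 with entries d_n, ||D|| = sup_n |d_n|. Here d_1 = 2, d_2 = 35/2, ..., and d_n = 33 - 31/n increases monotonically toward 33. All terms lie in [2, 33), so |d_n| = d_n and the supremum is the limit 33, which is not attained by any individual d_n. Hence ||D|| = 33.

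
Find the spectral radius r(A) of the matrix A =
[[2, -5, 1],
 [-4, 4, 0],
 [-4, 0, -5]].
r(A) ≈ 7.4597

The eigenvalues of A are the roots of its characteristic polynomial. With M = A (coefficients from the trace, the sum of principal 2x2 minors, and det A):
  p(λ) = det(λ I - M) = λ^3 - λ^2 - 38λ - 76.
No integer candidate from the rational root theorem (±divisors of 76) is a root, so the roots are irrational. The cubic discriminant is Δ = 12692 > 0, so there are three distinct real roots. p(-4) = -4 and p(-3) = 2 have opposite signs, so a root lies in (-4, -3); Newton's method refines it to λ ≈ -3.7239. p(-3) = 2 and p(-2) = -12 have opposite signs, so a root lies in (-3, -2); Newton's method refines it to λ ≈ -2.7359. p(7) = -48 and p(8) = 68 have opposite signs, so a root lies in (7, 8); Newton's method refines it to λ ≈ 7.4597. Check (Vieta): the three roots sum to 1, matching tr M = 1.
Thus the eigenvalues (to 4 decimals) are -3.7239 (modulus 3.7239); -2.7359 (modulus 2.7359); 7.4597 (modulus 7.4597). The spectral radius is the largest modulus: r(A) ≈ 7.4597. (Cross-check: r(A) ≤ ||A||_2 ≈ 8.5119; equality holds whenever A is normal, though it can also hold for some non-normal A.)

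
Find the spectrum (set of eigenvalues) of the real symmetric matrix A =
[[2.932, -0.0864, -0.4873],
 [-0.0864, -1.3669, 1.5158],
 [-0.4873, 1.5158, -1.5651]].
sigma(A) ≈ {-3, 0, 3}

A is real symmetric, so its spectrum consists of real eigenvalues. Expanding the characteristic polynomial of the displayed matrix gives
  det(λ I - A) = p(λ) = λ^3 + (0)λ^2 + (-9)λ + (0).
Solving p(λ) = 0 yields eigenvalues ≈ -3, 0, 3. (A is shown rounded to 4 decimals, so these recover the underlying integer eigenvalues to within that precision.)
Verification: the trace of A = 0 equals the sum of eigenvalues 0, and det(A) ≈ -0.0003 matches the eigenvalue product 0.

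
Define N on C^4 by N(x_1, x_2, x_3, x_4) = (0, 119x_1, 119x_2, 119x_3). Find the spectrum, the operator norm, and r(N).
sigma(N) = {0}; ||N|| = 119; r(N) = 0. (N is nilpotent with N^4 = 0.)

On C^4, N is a strictly lower-triangular matrix with 119 on the subdiagonal and zeros elsewhere, so its characteristic polynomial is lambda^4 and every eigenvalue is 0: sigma(N) = {0}. For the operator norm, N e_i = 119e_{i+1} for i = 1, ..., 3 and N e_4 = 0, so the singular values of N are 119 (with multiplicity 3) and 0; hence ||N|| = 119. The spectral radius r(N) = max|lambda| = 0. Note ||N|| > r(N) — characteristic of non-normal nilpotent operators. Indeed N^4 = 0.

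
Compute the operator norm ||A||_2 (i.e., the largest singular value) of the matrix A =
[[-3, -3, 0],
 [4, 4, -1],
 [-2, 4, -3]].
||A||_2 ≈ 7.5035 (= sqrt(largest eigenvalue of A^T A))

||A||_2 = sigma_max(A) = sqrt(lambda_max(A^T A)). Form the symmetric matrix M = A^T A =
[[29, 17, 2],
 [17, 41, -16],
 [2, -16, 10]].
Its characteristic polynomial (trace, sum of principal 2x2 minors, determinant of M give the coefficients) is
  p(λ) = det(λ I - M) = λ^3 - 80λ^2 + 1340λ - 324.
No integer candidate from the rational root theorem (±divisors of 324) is a root, so the roots are irrational. The cubic discriminant is Δ = 1826228048 > 0, so there are three distinct real roots. p(0) = -324 and p(1) = 937 have opposite signs, so a root lies in (0, 1); Newton's method refines it to λ ≈ 0.2454. p(23) = 343 and p(24) = -420 have opposite signs, so a root lies in (23, 24); Newton's method refines it to λ ≈ 23.4526. p(56) = -548 and p(57) = 1329 have opposite signs, so a root lies in (56, 57); Newton's method refines it to λ ≈ 56.302. Check (Vieta): the three roots sum to 80, matching tr M = 80.
So the eigenvalues of A^T A are ≈ 0.2454, 23.4526, 56.302 (all ≥ 0, as they must be for A^T A). The largest is λ_max ≈ 56.302, hence ||A||_2 = sqrt(λ_max) ≈ 7.5035.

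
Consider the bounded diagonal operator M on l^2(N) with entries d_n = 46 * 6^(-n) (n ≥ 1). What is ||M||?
||M|| = 23/3 (attained at n = 1)

For M diagonal, ||M|| = sup_n |d_n|. The sequence d_n = 46 * 6^(-n) is positive and strictly decreasing (ratio 6^(-1) < 1), so the supremum is d_1 = 46/6 = 23/3. Hence ||M|| = 23/3.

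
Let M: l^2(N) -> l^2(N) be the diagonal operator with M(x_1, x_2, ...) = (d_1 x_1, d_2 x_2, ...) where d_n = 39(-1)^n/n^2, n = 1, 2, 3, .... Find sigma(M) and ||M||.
sigma(M) = {39(-1)^n/n^2 : n ≥ 1} ∪ {0}; ||M|| = 39

A bounded diagonal operator on l^2 with diagonal entries d_n has spectrum equal to the closure of {d_n : n ≥ 1}: every d_n is an eigenvalue (with eigenvector e_n), so {d_n} ⊂ sigma(M); the spectrum is closed, so its closure is too; and for lambda not in the closure, (M - lambda I) has bounded inverse (the diagonal entries 1/(d_n - lambda) are bounded). For our sequence d_n = 39(-1)^n/n^2, n = 1, 2, 3, ...:
  - {d_n} = {39(-1)^n/n^2 : n ≥ 1}; the only limit point is 0
  - closure = {39(-1)^n/n^2 : n ≥ 1} ∪ {0}
For the norm: a diagonal operator has ||M|| = sup_n |d_n|. Here |d_n| = 39/n^2 is decreasing, so sup_n |d_n| = |d_1| = 39. So ||M|| = 39.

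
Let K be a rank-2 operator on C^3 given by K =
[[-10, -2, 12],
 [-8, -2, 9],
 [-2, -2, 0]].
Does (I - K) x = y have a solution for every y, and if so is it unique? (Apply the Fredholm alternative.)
(I - K) is invertible (det(I - K) = 59 ≠ 0), so for every y in C^3 the equation (I - K) x = y has a unique solution.

K has rank 2 and factors as K = U V^T = u1 v1^T + u2 v2^T with u1 = (-2, -1, 2), v1 = (2, 0, -3), u2 = (-2, -2, -2), v2 = (3, 1, -3) (multiplying out reproduces the displayed K). The nonzero eigenvalues of U V^T coincide with those of the 2 x 2 matrix G = V^T U = [[v1·u1, v1·u2], [v2·u1, v2·u2]] = [[-10, 2], [-13, -2]], and by the Sylvester determinant identity det(I_3 - U V^T) = det(I_2 - V^T U) = det([[11, -2], [13, 3]]) = (11)(3) - (-2)(13) = 59. (Direct check: I - K =
[[11, 2, -12],
 [8, 3, -9],
 [2, 2, 1]]
has determinant 59.) The finite-dimensional Fredholm alternative says: either (I - K) is invertible, or ker(I - K) ≠ {0} and then range(I - K) = ker((I - K)^*)^⊥, with dim ker(I - K) = dim ker((I - K)^*). Since det(I - K) ≠ 0, 1 is not an eigenvalue of K and ker(I - K) = {0}, so we are in the first case: for every y there is a unique x = (I - K)^(-1) y. (Explicitly, by the Woodbury identity, (I - U V^T)^(-1) = I + U (I_2 - G)^(-1) V^T.)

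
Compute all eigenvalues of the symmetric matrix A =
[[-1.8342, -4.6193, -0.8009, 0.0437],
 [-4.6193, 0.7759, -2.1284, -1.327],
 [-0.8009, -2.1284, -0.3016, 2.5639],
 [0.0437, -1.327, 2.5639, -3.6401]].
sigma(A) ≈ {-6, -5, 1, 5}

A is real symmetric, so its spectrum consists of real eigenvalues. Expanding the characteristic polynomial of the displayed matrix gives
  det(λ I - A) = p(λ) = λ^4 + (5)λ^3 + (-31)λ^2 + (-125)λ + (149.9932).
Solving p(λ) = 0 yields eigenvalues ≈ -6, -5, 1, 5. (A is shown rounded to 4 decimals, so these recover the underlying integer eigenvalues to within that precision.)
Verification: the trace of A = -5 equals the sum of eigenvalues -5, and det(A) ≈ 149.9932 matches the eigenvalue product 150.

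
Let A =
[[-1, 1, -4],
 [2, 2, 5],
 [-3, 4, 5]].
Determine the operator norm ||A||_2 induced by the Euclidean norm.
||A||_2 ≈ 8.8445 (= sqrt(largest eigenvalue of A^T A))

||A||_2 = sigma_max(A) = sqrt(lambda_max(A^T A)). Form the symmetric matrix M = A^T A =
[[14, -9, -1],
 [-9, 21, 26],
 [-1, 26, 66]].
Its characteristic polynomial (trace, sum of principal 2x2 minors, determinant of M give the coefficients) is
  p(λ) = det(λ I - M) = λ^3 - 101λ^2 + 1846λ - 5041.
No integer candidate from the rational root theorem (±divisors of 5041) is a root, so the roots are irrational. The cubic discriminant is Δ = 5056168369 > 0, so there are three distinct real roots. p(3) = -385 and p(4) = 791 have opposite signs, so a root lies in (3, 4); Newton's method refines it to λ ≈ 3.3109. p(19) = 431 and p(20) = -521 have opposite signs, so a root lies in (19, 20); Newton's method refines it to λ ≈ 19.4638. p(78) = -985 and p(79) = 3491 have opposite signs, so a root lies in (78, 79); Newton's method refines it to λ ≈ 78.2253. Check (Vieta): the three roots sum to 101, matching tr M = 101.
So the eigenvalues of A^T A are ≈ 3.3109, 19.4638, 78.2253 (all ≥ 0, as they must be for A^T A). The largest is λ_max ≈ 78.2253, hence ||A||_2 = sqrt(λ_max) ≈ 8.8445.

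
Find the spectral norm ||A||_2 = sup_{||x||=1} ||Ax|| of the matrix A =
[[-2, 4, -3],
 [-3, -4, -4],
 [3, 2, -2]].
||A||_2 ≈ 6.6356 (= sqrt(largest eigenvalue of A^T A))

||A||_2 = sigma_max(A) = sqrt(lambda_max(A^T A)). Form the symmetric matrix M = A^T A =
[[22, 10, 12],
 [10, 36, 0],
 [12, 0, 29]].
Its characteristic polynomial (trace, sum of principal 2x2 minors, determinant of M give the coefficients) is
  p(λ) = det(λ I - M) = λ^3 - 87λ^2 + 2230λ - 14884.
No integer candidate from the rational root theorem (±divisors of 14884) is a root, so the roots are irrational. The cubic discriminant is Δ = 73181300 > 0, so there are three distinct real roots. p(10) = -284 and p(11) = 450 have opposite signs, so a root lies in (10, 11); Newton's method refines it to λ ≈ 10.3693. p(32) = 156 and p(33) = -100 have opposite signs, so a root lies in (32, 33); Newton's method refines it to λ ≈ 32.5994. p(44) = -12 and p(45) = 416 have opposite signs, so a root lies in (44, 45); Newton's method refines it to λ ≈ 44.0313. Check (Vieta): the three roots sum to 87, matching tr M = 87.
So the eigenvalues of A^T A are ≈ 10.3693, 32.5994, 44.0313 (all ≥ 0, as they must be for A^T A). The largest is λ_max ≈ 44.0313, hence ||A||_2 = sqrt(λ_max) ≈ 6.6356.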